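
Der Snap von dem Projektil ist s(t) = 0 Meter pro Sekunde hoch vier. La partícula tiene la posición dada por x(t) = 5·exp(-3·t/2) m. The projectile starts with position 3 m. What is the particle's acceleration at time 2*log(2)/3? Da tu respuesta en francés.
Nous devons dériver notre équation de la position x(t) = 5·exp(-3·t/2) 2 fois. La dérivée de la position donne la vitesse: v(t) = -15·exp(-3·t/2)/2. La dérivée de la vitesse donne l'accélération: a(t) = 45·exp(-3·t/2)/4. En utilisant a(t) = 45·exp(-3·t/2)/4 et en substituant t = 2*log(2)/3, nous trouvons a = 45/8.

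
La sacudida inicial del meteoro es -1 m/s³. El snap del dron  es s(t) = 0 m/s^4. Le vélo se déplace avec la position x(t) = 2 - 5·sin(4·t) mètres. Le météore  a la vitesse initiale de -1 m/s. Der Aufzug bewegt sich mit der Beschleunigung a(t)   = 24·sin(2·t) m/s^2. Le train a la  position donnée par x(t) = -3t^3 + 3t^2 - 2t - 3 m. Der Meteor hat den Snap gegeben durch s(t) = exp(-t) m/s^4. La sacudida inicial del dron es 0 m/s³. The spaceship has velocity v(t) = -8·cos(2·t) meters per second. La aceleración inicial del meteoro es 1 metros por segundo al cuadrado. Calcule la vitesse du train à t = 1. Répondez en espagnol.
Partiendo de la posición x(t) = -3·t^3 + 3·t^2 - 2·t - 3, tomamos 1 derivada. La derivada de la posición da la velocidad: v(t) = -9·t^2 + 6·t - 2. Usando v(t) = -9·t^2 + 6·t - 2 y sustituyendo t = 1, encontramos v = -5.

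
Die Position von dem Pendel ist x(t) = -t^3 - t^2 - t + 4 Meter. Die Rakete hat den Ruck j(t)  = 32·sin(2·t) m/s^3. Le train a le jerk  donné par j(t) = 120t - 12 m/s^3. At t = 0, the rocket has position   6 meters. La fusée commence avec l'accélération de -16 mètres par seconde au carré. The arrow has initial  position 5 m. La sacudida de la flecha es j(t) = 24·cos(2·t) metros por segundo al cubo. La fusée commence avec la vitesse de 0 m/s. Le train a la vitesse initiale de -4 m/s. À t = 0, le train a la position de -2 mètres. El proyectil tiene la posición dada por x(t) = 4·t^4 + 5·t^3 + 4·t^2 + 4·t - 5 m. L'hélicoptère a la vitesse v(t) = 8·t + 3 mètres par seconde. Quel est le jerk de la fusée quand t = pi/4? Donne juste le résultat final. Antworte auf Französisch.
La réponse est 32.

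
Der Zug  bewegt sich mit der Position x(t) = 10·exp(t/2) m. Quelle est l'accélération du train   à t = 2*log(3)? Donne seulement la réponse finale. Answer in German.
Die Beschleunigung bei t = 2*log(3) ist a = 15/2.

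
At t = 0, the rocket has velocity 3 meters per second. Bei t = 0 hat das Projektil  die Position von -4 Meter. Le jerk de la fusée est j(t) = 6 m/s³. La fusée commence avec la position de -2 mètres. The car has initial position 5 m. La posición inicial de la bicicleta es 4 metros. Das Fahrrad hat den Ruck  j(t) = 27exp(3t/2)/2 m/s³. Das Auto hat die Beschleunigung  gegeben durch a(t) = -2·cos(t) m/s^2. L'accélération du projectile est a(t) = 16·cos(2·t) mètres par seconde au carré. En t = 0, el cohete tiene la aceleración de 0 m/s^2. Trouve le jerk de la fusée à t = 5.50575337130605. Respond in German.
Mit j(t) = 6 und Einsetzen von t = 5.50575337130605, finden wir j = 6.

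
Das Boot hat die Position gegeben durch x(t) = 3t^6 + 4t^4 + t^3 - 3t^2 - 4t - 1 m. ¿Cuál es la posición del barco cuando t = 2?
Tenemos la posición x(t) = 3·t^6 + 4·t^4 + t^3 - 3·t^2 - 4·t - 1. Sustituyendo t = 2: x(2) = 243.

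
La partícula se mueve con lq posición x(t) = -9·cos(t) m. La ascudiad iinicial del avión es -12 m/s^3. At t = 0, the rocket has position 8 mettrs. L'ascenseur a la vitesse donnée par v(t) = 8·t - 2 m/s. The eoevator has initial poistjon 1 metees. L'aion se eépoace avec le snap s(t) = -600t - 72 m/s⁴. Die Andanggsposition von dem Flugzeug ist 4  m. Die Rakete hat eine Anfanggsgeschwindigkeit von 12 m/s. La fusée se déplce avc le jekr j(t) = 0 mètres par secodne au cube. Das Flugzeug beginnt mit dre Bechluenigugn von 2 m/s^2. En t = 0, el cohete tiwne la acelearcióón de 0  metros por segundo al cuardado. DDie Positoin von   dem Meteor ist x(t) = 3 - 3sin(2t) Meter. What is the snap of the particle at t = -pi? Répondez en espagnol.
Debemos derivar nuestra ecuación de la posición x(t) = -9·cos(t) 4 veces. Tomando d/dt de x(t), encontramos v(t) = 9·sin(t). Tomando d/dt de v(t), encontramos a(t) = 9·cos(t). Tomando d/dt de a(t), encontramos j(t) = -9·sin(t). Derivando la sacudida, obtenemos el snap: s(t) = -9·cos(t). Tenemos el snap s(t) = -9·cos(t). Sustituyendo t = -pi: s(-pi) = 9.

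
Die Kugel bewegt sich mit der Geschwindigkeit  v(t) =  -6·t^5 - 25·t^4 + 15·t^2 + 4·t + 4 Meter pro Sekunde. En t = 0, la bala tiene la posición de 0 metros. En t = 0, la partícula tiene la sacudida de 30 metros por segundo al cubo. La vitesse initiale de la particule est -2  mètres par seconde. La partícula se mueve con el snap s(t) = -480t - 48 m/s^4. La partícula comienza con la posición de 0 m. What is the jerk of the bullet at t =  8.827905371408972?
We must differentiate our velocity equation v(t) = -6·t^5 - 25·t^4 + 15·t^2 + 4·t + 4 2 times. Taking d/dt of v(t), we find a(t) = -30·t^4 - 100·t^3 + 30·t + 4. The derivative of acceleration gives jerk: j(t) = -120·t^3 - 300·t^2 + 30. From the given jerk equation j(t) = -120·t^3 - 300·t^2 + 30, we substitute t = 8.827905371408972 to get j = -105906.640640375.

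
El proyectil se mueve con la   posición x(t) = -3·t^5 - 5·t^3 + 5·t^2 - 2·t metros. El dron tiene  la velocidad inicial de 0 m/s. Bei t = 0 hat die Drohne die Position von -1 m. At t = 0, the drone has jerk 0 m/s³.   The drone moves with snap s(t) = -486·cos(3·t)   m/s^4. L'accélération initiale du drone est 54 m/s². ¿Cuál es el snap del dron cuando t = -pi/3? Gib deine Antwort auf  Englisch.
We have snap s(t) = -486·cos(3·t). Substituting t = -pi/3: s(-pi/3) = 486.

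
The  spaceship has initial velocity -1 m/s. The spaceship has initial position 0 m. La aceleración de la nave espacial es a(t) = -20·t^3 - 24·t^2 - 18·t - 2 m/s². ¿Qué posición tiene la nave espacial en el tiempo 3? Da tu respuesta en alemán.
Um dies zu lösen, müssen wir 2 Stammfunktionen unserer Gleichung für die Beschleunigung a(t) = -20·t^3 - 24·t^2 - 18·t - 2 finden. Das Integral von der Beschleunigung ist die Geschwindigkeit. Mit v(0) = -1 erhalten wir v(t) = -5·t^4 - 8·t^3 - 9·t^2 - 2·t - 1. Die Stammfunktion von der Geschwindigkeit, mit x(0) = 0, ergibt die Position: x(t) = -t^5 - 2·t^4 - 3·t^3 - t^2 - t. Mit x(t) = -t^5 - 2·t^4 - 3·t^3 - t^2 - t und Einsetzen von t = 3, finden wir x = -498.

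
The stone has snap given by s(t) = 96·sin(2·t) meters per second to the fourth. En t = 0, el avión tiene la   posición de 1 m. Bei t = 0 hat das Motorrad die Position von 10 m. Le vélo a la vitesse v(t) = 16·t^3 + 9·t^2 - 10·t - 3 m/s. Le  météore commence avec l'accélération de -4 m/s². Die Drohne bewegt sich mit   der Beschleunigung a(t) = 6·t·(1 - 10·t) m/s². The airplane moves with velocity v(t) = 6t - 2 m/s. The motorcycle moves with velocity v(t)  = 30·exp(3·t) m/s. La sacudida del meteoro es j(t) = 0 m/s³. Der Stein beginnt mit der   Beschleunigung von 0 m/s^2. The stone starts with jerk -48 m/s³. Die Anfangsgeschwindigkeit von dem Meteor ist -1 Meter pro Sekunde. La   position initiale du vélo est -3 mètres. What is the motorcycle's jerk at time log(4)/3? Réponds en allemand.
Ausgehend von der Geschwindigkeit v(t) = 30·exp(3·t), nehmen wir 2 Ableitungen. Die Ableitung von der Geschwindigkeit ergibt die Beschleunigung: a(t) = 90·exp(3·t). Die Ableitung von der Beschleunigung ergibt den Ruck: j(t) = 270·exp(3·t). Wir haben den Ruck j(t) = 270·exp(3·t). Durch Einsetzen von t = log(4)/3: j(log(4)/3) = 1080.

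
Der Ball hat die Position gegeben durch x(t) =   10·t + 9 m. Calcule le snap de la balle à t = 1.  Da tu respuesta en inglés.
To solve this, we need to take 4 derivatives of our position equation x(t) = 10·t + 9. Differentiating position, we get velocity: v(t) = 10. Differentiating velocity, we get acceleration: a(t) = 0. Taking d/dt of a(t), we find j(t) = 0. Differentiating jerk, we get snap: s(t) = 0. Using s(t) = 0 and substituting t = 1, we find s = 0.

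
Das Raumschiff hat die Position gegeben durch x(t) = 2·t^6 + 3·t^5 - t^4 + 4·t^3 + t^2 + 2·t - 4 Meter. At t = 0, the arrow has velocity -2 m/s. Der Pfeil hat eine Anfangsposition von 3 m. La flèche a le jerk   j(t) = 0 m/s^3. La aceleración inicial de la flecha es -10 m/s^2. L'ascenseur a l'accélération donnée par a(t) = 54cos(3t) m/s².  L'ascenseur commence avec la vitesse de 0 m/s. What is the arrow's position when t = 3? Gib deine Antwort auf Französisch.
En partant du jerk j(t) = 0, nous prenons 3 primitives. L'intégrale du jerk, avec a(0) = -10, donne l'accélération: a(t) = -10. En prenant ∫a(t)dt et en appliquant v(0) = -2, nous trouvons v(t) = -10·t - 2. La primitive de la vitesse est la position. En utilisant x(0) = 3, nous obtenons x(t) = -5·t^2 - 2·t + 3. De l'équation de la position x(t) = -5·t^2 - 2·t + 3, nous substituons t = 3 pour obtenir x = -48.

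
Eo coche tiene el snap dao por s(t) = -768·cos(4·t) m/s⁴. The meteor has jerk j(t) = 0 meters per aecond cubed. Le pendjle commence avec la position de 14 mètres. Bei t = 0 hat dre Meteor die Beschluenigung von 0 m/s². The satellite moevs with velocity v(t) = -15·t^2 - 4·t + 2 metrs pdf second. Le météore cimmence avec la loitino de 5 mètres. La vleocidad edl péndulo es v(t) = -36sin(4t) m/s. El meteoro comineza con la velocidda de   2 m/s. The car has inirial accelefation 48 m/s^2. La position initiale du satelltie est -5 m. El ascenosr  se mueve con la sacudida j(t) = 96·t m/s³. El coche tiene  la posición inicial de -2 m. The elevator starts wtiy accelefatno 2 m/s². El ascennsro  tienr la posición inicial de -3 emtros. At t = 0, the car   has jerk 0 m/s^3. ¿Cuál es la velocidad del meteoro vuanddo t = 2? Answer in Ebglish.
We must find the antiderivative of our jerk equation j(t) = 0 2 times. Integrating jerk and using the initial condition a(0) = 0, we get a(t) = 0. Finding the integral of a(t) and using v(0) = 2: v(t) = 2. From the given velocity equation v(t) = 2, we substitute t = 2 to get v = 2.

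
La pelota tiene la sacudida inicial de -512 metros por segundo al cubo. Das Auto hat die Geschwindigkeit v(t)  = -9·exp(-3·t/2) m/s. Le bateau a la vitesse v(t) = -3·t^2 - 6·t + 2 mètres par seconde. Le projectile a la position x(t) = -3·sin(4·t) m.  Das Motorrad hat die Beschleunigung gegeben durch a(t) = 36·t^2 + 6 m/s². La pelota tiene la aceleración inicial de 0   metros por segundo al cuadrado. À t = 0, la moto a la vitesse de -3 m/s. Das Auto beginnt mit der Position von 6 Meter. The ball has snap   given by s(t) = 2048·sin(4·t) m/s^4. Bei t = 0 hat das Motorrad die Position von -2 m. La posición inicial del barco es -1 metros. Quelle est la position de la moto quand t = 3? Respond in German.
Wir müssen die Stammfunktion unserer Gleichung für die Beschleunigung a(t) = 36·t^2 + 6 2-mal finden. Durch Integration von der Beschleunigung und Verwendung der Anfangsbedingung v(0) = -3, erhalten wir v(t) = 12·t^3 + 6·t - 3. Durch Integration von der Geschwindigkeit und Verwendung der Anfangsbedingung x(0) = -2, erhalten wir x(t) = 3·t^4 + 3·t^2 - 3·t - 2. Wir haben die Position x(t) = 3·t^4 + 3·t^2 - 3·t - 2. Durch Einsetzen von t = 3: x(3) = 259.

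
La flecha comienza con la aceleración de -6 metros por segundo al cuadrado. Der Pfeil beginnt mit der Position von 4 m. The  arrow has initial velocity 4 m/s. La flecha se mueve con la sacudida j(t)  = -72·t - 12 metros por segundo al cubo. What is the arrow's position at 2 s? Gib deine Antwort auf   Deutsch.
Ausgehend von dem Ruck j(t) = -72·t - 12, nehmen wir 3 Integrale. Mit ∫j(t)dt und Anwendung von a(0) = -6, finden wir a(t) = -36·t^2 - 12·t - 6. Durch Integration von der Beschleunigung und Verwendung der Anfangsbedingung v(0) = 4, erhalten wir v(t) = -12·t^3 - 6·t^2 - 6·t + 4. Mit ∫v(t)dt und Anwendung von x(0) = 4, finden wir x(t) = -3·t^4 - 2·t^3 - 3·t^2 + 4·t + 4. Aus der Gleichung für die Position x(t) = -3·t^4 - 2·t^3 - 3·t^2 + 4·t + 4, setzen wir t = 2 ein und erhalten x = -64.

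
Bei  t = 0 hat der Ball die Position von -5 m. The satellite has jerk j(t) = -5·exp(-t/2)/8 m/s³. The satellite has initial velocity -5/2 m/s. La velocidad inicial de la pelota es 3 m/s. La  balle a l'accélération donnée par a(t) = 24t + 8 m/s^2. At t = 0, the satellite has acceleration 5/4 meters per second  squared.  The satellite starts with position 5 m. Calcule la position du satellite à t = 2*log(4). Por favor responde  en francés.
En partant du jerk j(t) = -5·exp(-t/2)/8, nous prenons 3 primitives. La primitive du jerk, avec a(0) = 5/4, donne l'accélération: a(t) = 5·exp(-t/2)/4. En intégrant l'accélération et en utilisant la condition initiale v(0) = -5/2, nous obtenons v(t) = -5·exp(-t/2)/2. En prenant ∫v(t)dt et en appliquant x(0) = 5, nous trouvons x(t) = 5·exp(-t/2). De l'équation de la position x(t) = 5·exp(-t/2), nous substituons t = 2*log(4) pour obtenir x = 5/4.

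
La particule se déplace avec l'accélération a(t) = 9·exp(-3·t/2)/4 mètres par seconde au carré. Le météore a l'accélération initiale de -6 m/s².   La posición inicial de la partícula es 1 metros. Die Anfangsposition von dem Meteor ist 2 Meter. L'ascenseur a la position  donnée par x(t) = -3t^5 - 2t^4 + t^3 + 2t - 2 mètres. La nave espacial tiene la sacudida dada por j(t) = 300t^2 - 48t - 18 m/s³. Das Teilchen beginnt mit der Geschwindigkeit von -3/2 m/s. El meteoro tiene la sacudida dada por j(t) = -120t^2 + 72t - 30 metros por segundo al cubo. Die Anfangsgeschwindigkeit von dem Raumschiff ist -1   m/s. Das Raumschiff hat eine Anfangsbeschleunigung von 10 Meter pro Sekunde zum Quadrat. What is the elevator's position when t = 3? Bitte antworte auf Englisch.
We have position x(t) = -3·t^5 - 2·t^4 + t^3 + 2·t - 2. Substituting t = 3: x(3) = -860.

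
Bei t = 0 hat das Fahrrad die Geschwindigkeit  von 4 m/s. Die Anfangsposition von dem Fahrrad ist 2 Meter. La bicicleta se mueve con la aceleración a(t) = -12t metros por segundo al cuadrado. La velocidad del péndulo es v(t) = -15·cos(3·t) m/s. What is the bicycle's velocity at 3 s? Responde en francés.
En partant de l'accélération a(t) = -12·t, nous prenons 1 intégrale. L'intégrale de l'accélération est la vitesse. En utilisant v(0) = 4, nous obtenons v(t) = 4 - 6·t^2. Nous avons la vitesse v(t) = 4 - 6·t^2. En substituant t = 3: v(3) = -50.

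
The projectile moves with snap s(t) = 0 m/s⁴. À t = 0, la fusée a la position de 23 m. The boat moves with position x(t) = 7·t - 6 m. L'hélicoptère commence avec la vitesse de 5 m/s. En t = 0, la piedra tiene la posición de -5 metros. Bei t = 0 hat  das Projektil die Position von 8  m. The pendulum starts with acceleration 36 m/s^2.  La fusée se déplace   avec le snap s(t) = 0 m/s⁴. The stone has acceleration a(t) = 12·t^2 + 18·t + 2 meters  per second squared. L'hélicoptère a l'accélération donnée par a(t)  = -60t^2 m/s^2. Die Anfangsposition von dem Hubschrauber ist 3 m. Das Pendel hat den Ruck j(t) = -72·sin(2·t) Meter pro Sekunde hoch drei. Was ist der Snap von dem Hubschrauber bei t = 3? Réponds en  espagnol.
Para resolver esto, necesitamos tomar 2 derivadas de nuestra ecuación de la aceleración a(t) = -60·t^2. Derivando la aceleración, obtenemos la sacudida: j(t) = -120·t. Derivando la sacudida, obtenemos el snap: s(t) = -120. Usando s(t) = -120 y sustituyendo t = 3, encontramos s = -120.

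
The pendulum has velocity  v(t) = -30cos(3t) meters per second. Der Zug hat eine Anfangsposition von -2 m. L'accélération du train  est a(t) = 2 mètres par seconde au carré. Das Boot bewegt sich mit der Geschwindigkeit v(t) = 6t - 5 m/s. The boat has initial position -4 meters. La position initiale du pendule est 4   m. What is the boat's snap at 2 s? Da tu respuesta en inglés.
Starting from velocity v(t) = 6·t - 5, we take 3 derivatives. The derivative of velocity gives acceleration: a(t) = 6. The derivative of acceleration gives jerk: j(t) = 0. The derivative of jerk gives snap: s(t) = 0. Using s(t) = 0 and substituting t = 2, we find s = 0.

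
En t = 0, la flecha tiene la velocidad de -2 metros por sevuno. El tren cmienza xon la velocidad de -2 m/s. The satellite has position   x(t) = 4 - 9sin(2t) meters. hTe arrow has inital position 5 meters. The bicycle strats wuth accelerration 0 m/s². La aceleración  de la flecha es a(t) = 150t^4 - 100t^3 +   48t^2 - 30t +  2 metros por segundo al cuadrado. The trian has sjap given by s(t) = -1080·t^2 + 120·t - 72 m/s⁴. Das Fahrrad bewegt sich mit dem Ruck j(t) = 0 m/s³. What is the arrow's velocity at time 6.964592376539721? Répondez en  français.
Nous devons trouver l'intégrale de notre équation de l'accélération a(t) = 150·t^4 - 100·t^3 + 48·t^2 - 30·t + 2 1 fois. L'intégrale de l'accélération, avec v(0) = -2, donne la vitesse: v(t) = 30·t^5 - 25·t^4 + 16·t^3 - 15·t^2 + 2·t - 2. De l'équation de la vitesse v(t) = 30·t^5 - 25·t^4 + 16·t^3 - 15·t^2 + 2·t - 2, nous substituons t = 6.964592376539721 pour obtenir v = 437456.084835923.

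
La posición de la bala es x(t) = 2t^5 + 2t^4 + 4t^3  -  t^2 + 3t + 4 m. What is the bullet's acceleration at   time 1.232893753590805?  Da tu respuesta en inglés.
Starting from position x(t) = 2·t^5 + 2·t^4 + 4·t^3 - t^2 + 3·t + 4, we take 2 derivatives. The derivative of position gives velocity: v(t) = 10·t^4 + 8·t^3 + 12·t^2 - 2·t + 3. Differentiating velocity, we get acceleration: a(t) = 40·t^3 + 24·t^2 + 24·t - 2. Using a(t) = 40·t^3 + 24·t^2 + 24·t - 2 and substituting t = 1.232893753590805, we find a = 139.031370390123.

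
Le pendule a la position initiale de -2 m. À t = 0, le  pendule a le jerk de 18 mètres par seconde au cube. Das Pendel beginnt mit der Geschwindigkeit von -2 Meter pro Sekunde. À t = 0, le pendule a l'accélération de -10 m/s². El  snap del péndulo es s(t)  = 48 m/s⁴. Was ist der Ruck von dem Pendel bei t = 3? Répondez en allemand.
Um dies zu lösen, müssen wir 1 Stammfunktion unserer Gleichung für den Snap s(t) = 48 finden. Das Integral von dem Snap, mit j(0) = 18, ergibt den Ruck: j(t) = 48·t + 18. Wir haben den Ruck j(t) = 48·t + 18. Durch Einsetzen von t = 3: j(3) = 162.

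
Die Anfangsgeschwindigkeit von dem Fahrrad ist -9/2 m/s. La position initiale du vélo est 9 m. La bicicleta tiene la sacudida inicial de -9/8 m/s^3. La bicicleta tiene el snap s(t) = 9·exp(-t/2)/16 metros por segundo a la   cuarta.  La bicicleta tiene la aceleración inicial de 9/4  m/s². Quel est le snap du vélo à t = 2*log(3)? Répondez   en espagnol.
De la ecuación del snap s(t) = 9·exp(-t/2)/16, sustituimos t = 2*log(3) para obtener s = 3/16.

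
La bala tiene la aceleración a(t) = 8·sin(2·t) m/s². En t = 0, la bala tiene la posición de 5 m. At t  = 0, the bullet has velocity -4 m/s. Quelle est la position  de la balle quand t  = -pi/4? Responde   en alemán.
Um dies zu lösen, müssen wir 2 Integrale unserer Gleichung für die Beschleunigung a(t) = 8·sin(2·t) finden. Durch Integration von der Beschleunigung und Verwendung der Anfangsbedingung v(0) = -4, erhalten wir v(t) = -4·cos(2·t). Das Integral von der Geschwindigkeit ist die Position. Mit x(0) = 5 erhalten wir x(t) = 5 - 2·sin(2·t). Wir haben die Position x(t) = 5 - 2·sin(2·t). Durch Einsetzen von t = -pi/4: x(-pi/4) = 7.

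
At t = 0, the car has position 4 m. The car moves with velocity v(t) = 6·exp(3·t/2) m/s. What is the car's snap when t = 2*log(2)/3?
To solve this, we need to take 3 derivatives of our velocity equation v(t) = 6·exp(3·t/2). Differentiating velocity, we get acceleration: a(t) = 9·exp(3·t/2). Taking d/dt of a(t), we find j(t) = 27·exp(3·t/2)/2. The derivative of jerk gives snap: s(t) = 81·exp(3·t/2)/4. Using s(t) = 81·exp(3·t/2)/4 and substituting t = 2*log(2)/3, we find s = 81/2.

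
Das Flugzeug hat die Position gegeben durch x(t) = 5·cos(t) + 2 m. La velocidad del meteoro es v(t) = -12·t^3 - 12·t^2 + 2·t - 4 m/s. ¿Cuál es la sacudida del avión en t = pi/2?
Partiendo de la posición x(t) = 5·cos(t) + 2, tomamos 3 derivadas. Derivando la posición, obtenemos la velocidad: v(t) = -5·sin(t). Derivando la velocidad, obtenemos la aceleración: a(t) = -5·cos(t). La derivada de la aceleración da la sacudida: j(t) = 5·sin(t). Usando j(t) = 5·sin(t) y sustituyendo t = pi/2, encontramos j = 5.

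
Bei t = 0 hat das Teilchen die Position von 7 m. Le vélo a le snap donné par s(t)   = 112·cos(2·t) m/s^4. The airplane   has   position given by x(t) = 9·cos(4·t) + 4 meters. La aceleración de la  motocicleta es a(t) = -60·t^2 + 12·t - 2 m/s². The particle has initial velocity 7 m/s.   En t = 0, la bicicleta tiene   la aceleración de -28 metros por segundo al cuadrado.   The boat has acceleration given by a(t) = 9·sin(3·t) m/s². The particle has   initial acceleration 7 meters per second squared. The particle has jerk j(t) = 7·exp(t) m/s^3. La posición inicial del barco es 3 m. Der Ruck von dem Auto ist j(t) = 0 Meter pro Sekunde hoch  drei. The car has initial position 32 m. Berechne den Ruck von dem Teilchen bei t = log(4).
Mit j(t) = 7·exp(t) und Einsetzen von t = log(4), finden wir j = 28.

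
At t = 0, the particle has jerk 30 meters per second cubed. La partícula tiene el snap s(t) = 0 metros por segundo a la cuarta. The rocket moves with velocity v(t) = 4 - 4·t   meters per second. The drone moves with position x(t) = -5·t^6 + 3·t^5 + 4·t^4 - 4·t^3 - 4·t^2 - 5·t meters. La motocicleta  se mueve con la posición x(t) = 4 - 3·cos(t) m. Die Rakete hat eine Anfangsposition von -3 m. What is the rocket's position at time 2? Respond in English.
We need to integrate our velocity equation v(t) = 4 - 4·t 1 time. Integrating velocity and using the initial condition x(0) = -3, we get x(t) = -2·t^2 + 4·t - 3. From the given position equation x(t) = -2·t^2 + 4·t - 3, we substitute t = 2 to get x = -3.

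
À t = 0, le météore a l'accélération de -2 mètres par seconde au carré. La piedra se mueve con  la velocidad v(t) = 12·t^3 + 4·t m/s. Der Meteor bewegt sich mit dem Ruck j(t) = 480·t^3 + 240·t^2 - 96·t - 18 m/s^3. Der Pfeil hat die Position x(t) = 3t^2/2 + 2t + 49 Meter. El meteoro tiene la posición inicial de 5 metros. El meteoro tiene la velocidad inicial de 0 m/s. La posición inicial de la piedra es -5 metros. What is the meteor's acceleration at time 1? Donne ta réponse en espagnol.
Partiendo de la sacudida j(t) = 480·t^3 + 240·t^2 - 96·t - 18, tomamos 1 antiderivada. Integrando la sacudida y usando la condición inicial a(0) = -2, obtenemos a(t) = 120·t^4 + 80·t^3 - 48·t^2 - 18·t - 2. Tenemos la aceleración a(t) = 120·t^4 + 80·t^3 - 48·t^2 - 18·t - 2. Sustituyendo t = 1: a(1) = 132.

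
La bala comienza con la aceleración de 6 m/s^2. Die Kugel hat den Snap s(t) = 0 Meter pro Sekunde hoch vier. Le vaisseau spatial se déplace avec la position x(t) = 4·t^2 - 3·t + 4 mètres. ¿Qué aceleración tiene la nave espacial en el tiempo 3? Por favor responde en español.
Partiendo de la posición x(t) = 4·t^2 - 3·t + 4, tomamos 2 derivadas. Tomando d/dt de x(t), encontramos v(t) = 8·t - 3. La derivada de la velocidad da la aceleración: a(t) = 8. Usando a(t) = 8 y sustituyendo t = 3, encontramos a = 8.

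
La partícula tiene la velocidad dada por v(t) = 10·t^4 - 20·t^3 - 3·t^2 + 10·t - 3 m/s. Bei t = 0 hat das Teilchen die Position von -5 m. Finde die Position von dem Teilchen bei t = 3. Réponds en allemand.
Wir müssen die Stammfunktion unserer Gleichung für die Geschwindigkeit v(t) = 10·t^4 - 20·t^3 - 3·t^2 + 10·t - 3 1-mal finden. Die Stammfunktion von der Geschwindigkeit, mit x(0) = -5, ergibt die Position: x(t) = 2·t^5 - 5·t^4 - t^3 + 5·t^2 - 3·t - 5. Aus der Gleichung für die Position x(t) = 2·t^5 - 5·t^4 - t^3 + 5·t^2 - 3·t - 5, setzen wir t = 3 ein und erhalten x = 85.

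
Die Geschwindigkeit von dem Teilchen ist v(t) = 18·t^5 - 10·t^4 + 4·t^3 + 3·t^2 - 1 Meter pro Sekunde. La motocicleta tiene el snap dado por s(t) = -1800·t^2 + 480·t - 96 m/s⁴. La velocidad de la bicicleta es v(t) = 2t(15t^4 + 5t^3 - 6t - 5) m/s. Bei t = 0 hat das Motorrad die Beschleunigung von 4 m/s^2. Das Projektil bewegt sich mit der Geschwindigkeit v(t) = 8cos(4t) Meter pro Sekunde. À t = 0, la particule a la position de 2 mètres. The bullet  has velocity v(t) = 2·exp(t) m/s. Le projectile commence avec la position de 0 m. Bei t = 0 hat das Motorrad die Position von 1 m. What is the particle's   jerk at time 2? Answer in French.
Pour résoudre ceci, nous devons prendre 2 dérivées de notre équation de la vitesse v(t) = 18·t^5 - 10·t^4 + 4·t^3 + 3·t^2 - 1. En dérivant la vitesse, nous obtenons l'accélération: a(t) = 90·t^4 - 40·t^3 + 12·t^2 + 6·t. En prenant d/dt de a(t), nous trouvons j(t) = 360·t^3 - 120·t^2 + 24·t + 6. En utilisant j(t) = 360·t^3 - 120·t^2 + 24·t + 6 et en substituant t = 2, nous trouvons j = 2454.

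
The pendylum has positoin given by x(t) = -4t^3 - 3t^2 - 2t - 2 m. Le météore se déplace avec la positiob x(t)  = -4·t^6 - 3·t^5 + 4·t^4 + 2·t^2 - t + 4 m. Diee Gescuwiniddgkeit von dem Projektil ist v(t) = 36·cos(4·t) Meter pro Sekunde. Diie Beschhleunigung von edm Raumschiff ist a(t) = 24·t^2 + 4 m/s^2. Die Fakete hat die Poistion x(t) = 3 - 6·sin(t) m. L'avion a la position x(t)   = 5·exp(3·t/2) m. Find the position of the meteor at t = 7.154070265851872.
We have position x(t) = -4·t^6 - 3·t^5 + 4·t^4 + 2·t^2 - t + 4. Substituting t = 7.154070265851872: x(7.154070265851872) = -581907.151305757.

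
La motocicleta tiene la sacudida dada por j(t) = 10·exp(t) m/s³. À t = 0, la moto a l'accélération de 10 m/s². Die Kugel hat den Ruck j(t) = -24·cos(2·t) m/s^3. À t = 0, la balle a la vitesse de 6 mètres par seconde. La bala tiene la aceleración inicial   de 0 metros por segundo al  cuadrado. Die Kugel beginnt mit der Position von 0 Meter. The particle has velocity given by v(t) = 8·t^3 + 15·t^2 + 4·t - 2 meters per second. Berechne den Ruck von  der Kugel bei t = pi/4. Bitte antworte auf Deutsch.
Aus der Gleichung für den Ruck j(t) = -24·cos(2·t), setzen wir t = pi/4 ein und erhalten j = 0.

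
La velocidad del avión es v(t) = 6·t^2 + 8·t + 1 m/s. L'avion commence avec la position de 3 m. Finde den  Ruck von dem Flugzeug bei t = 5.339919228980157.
Ausgehend von der Geschwindigkeit v(t) = 6·t^2 + 8·t + 1, nehmen wir 2 Ableitungen. Die Ableitung von der Geschwindigkeit ergibt die Beschleunigung: a(t) = 12·t + 8. Durch Ableiten von der Beschleunigung erhalten wir den Ruck: j(t) = 12. Aus der Gleichung für den Ruck j(t) = 12, setzen wir t = 5.339919228980157 ein und erhalten j = 12.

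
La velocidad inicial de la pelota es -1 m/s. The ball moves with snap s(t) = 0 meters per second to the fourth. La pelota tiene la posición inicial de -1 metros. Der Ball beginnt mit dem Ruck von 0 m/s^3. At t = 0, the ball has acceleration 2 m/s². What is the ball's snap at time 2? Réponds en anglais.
We have snap s(t) = 0. Substituting t = 2: s(2) = 0.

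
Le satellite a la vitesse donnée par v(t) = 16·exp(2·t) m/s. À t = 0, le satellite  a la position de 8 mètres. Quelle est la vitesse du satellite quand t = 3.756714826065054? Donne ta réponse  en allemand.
Aus der Gleichung für die Geschwindigkeit v(t) = 16·exp(2·t), setzen wir t = 3.756714826065054 ein und erhalten v = 29319.8011632621.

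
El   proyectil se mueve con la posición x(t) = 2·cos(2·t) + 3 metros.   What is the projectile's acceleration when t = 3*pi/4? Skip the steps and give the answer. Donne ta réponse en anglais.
The acceleration at t = 3*pi/4 is a = 0.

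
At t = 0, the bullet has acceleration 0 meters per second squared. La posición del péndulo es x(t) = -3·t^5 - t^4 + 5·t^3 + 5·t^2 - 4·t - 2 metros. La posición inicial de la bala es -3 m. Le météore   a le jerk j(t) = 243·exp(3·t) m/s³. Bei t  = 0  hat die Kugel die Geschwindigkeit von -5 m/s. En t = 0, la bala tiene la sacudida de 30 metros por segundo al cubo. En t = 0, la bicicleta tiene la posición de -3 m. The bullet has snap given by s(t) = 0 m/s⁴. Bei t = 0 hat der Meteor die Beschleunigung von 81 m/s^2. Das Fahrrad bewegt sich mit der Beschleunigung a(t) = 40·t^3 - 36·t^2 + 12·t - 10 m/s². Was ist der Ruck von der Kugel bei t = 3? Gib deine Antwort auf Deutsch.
Um dies zu lösen, müssen wir 1 Stammfunktion unserer Gleichung für den Snap s(t) = 0 finden. Das Integral von dem Snap, mit j(0) = 30, ergibt den Ruck: j(t) = 30. Wir haben den Ruck j(t) = 30. Durch Einsetzen von t = 3: j(3) = 30.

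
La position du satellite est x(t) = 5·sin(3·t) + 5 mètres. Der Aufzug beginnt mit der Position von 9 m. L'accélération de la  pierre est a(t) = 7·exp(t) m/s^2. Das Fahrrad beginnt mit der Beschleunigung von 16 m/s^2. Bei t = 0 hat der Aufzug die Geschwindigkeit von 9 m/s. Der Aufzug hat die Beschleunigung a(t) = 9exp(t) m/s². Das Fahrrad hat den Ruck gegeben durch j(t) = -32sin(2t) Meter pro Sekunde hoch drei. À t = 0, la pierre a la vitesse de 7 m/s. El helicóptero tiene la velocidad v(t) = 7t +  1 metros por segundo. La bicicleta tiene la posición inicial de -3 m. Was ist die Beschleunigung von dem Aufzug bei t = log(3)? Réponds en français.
Nous avons l'accélération a(t) = 9·exp(t). En substituant t = log(3): a(log(3)) = 27.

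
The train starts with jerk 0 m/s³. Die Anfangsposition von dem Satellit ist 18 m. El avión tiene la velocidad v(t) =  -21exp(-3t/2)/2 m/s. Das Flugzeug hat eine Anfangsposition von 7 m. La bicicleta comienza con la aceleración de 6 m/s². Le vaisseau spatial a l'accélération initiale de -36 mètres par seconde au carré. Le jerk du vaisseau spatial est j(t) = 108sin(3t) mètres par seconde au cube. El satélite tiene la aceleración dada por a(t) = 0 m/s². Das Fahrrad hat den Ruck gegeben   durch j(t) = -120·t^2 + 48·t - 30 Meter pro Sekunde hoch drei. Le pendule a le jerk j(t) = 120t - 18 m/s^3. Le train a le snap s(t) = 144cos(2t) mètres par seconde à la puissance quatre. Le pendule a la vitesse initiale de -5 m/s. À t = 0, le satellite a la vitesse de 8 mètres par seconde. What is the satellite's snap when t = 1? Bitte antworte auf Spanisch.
Partiendo de la aceleración a(t) = 0, tomamos 2 derivadas. Tomando d/dt de a(t), encontramos j(t) = 0. La derivada de la sacudida da el snap: s(t) = 0. Usando s(t) = 0 y sustituyendo t = 1, encontramos s = 0.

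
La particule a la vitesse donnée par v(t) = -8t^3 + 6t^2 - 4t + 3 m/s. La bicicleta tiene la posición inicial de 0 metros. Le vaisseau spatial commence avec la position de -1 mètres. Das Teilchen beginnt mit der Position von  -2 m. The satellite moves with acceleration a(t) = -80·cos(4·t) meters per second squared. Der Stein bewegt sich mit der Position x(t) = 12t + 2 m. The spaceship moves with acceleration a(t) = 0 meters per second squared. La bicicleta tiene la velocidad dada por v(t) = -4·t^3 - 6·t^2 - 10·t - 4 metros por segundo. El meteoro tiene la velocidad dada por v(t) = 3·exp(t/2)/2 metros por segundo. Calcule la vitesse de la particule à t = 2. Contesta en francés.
En utilisant v(t) = -8·t^3 + 6·t^2 - 4·t + 3 et en substituant t = 2, nous trouvons v = -45.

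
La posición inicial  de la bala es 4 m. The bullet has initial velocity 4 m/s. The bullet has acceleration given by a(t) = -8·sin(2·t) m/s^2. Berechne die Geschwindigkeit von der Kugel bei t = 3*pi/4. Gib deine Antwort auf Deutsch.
Ausgehend von der Beschleunigung a(t) = -8·sin(2·t), nehmen wir 1 Integral. Die Stammfunktion von der Beschleunigung, mit v(0) = 4, ergibt die Geschwindigkeit: v(t) = 4·cos(2·t). Mit v(t) = 4·cos(2·t) und Einsetzen von t = 3*pi/4, finden wir v = 0.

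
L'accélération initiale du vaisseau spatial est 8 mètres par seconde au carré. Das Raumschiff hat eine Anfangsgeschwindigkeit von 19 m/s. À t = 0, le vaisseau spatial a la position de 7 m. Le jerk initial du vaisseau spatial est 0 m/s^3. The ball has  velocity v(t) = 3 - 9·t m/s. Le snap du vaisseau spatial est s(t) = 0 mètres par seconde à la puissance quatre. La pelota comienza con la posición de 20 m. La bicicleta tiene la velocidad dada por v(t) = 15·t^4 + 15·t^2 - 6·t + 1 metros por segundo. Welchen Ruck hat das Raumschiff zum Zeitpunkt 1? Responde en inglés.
To find the answer, we compute 1 antiderivative of s(t) = 0. The antiderivative of snap, with j(0) = 0, gives jerk: j(t) = 0. From the given jerk equation j(t) = 0, we substitute t = 1 to get j = 0.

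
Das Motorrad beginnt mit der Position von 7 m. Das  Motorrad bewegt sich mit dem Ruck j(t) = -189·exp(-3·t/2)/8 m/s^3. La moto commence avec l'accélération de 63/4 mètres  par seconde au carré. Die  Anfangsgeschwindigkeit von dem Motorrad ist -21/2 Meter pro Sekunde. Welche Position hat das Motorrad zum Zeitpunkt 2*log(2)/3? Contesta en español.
Debemos encontrar la antiderivada de nuestra ecuación de la sacudida j(t) = -189·exp(-3·t/2)/8 3 veces. La antiderivada de la sacudida es la aceleración. Usando a(0) = 63/4, obtenemos a(t) = 63·exp(-3·t/2)/4. La integral de la aceleración, con v(0) = -21/2, da la velocidad: v(t) = -21·exp(-3·t/2)/2. La integral de la velocidad es la posición. Usando x(0) = 7, obtenemos x(t) = 7·exp(-3·t/2). Tenemos la posición x(t) = 7·exp(-3·t/2). Sustituyendo t = 2*log(2)/3: x(2*log(2)/3) = 7/2.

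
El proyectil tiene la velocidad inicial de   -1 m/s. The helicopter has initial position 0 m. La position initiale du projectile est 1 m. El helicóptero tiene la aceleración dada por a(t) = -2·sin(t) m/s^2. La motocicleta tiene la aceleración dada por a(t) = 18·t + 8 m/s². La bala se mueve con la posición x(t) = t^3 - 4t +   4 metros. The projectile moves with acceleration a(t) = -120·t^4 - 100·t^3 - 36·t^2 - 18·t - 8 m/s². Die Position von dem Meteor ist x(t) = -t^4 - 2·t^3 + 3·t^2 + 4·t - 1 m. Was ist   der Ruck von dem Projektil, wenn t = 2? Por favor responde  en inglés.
To solve this, we need to take 1 derivative of our acceleration equation a(t) = -120·t^4 - 100·t^3 - 36·t^2 - 18·t - 8. The derivative of acceleration gives jerk: j(t) = -480·t^3 - 300·t^2 - 72·t - 18. Using j(t) = -480·t^3 - 300·t^2 - 72·t - 18 and substituting t = 2, we find j = -5202.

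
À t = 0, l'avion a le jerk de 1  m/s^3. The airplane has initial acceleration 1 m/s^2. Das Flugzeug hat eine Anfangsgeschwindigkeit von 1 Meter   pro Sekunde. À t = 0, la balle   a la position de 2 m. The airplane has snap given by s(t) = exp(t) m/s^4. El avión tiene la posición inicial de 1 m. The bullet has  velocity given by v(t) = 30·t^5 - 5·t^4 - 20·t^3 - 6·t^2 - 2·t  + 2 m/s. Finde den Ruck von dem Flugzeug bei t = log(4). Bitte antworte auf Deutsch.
Ausgehend von dem Snap s(t) = exp(t), nehmen wir 1 Stammfunktion. Mit ∫s(t)dt und Anwendung von j(0) = 1, finden wir j(t) = exp(t). Wir haben den Ruck j(t) = exp(t). Durch Einsetzen von t = log(4): j(log(4)) = 4.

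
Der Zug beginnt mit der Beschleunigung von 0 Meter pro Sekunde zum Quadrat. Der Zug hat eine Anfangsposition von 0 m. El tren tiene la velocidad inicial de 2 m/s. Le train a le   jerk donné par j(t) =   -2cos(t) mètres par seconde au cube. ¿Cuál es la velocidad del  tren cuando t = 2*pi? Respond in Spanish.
Para resolver esto, necesitamos tomar 2 antiderivadas de nuestra ecuación de la sacudida j(t) = -2·cos(t). Tomando ∫j(t)dt y aplicando a(0) = 0, encontramos a(t) = -2·sin(t). Integrando la aceleración y usando la condición inicial v(0) = 2, obtenemos v(t) = 2·cos(t). Tenemos la velocidad v(t) = 2·cos(t). Sustituyendo t = 2*pi: v(2*pi) = 2.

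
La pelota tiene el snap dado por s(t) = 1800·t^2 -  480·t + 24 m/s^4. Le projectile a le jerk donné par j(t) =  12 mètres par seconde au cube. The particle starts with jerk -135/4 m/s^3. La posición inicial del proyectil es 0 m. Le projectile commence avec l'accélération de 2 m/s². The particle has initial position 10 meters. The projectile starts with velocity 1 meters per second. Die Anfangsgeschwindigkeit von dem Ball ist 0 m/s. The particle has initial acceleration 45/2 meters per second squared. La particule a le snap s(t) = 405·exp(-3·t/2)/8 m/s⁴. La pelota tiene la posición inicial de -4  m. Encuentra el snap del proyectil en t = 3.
Para resolver esto, necesitamos tomar 1 derivada de nuestra ecuación de la sacudida j(t) = 12. Tomando d/dt de j(t), encontramos s(t) = 0. De la ecuación del snap s(t) = 0, sustituimos t = 3 para obtener s = 0.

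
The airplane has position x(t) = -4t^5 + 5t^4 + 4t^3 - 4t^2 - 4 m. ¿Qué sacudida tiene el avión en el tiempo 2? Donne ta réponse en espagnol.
Partiendo de la posición x(t) = -4·t^5 + 5·t^4 + 4·t^3 - 4·t^2 - 4, tomamos 3 derivadas. La derivada de la posición da la velocidad: v(t) = -20·t^4 + 20·t^3 + 12·t^2 - 8·t. La derivada de la velocidad da la aceleración: a(t) = -80·t^3 + 60·t^2 + 24·t - 8. Derivando la aceleración, obtenemos la sacudida: j(t) = -240·t^2 + 120·t + 24. De la ecuación de la sacudida j(t) = -240·t^2 + 120·t + 24, sustituimos t = 2 para obtener j = -696.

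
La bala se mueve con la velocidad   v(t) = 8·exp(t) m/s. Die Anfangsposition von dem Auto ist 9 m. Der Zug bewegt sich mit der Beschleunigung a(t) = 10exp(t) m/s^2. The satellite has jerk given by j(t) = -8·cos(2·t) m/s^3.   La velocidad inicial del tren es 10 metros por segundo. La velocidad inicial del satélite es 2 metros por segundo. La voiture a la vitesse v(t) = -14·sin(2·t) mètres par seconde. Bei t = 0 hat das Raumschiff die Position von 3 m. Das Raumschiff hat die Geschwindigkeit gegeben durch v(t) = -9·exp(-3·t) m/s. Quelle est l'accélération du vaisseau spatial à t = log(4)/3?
Nous devons dériver notre équation de la vitesse v(t) = -9·exp(-3·t) 1 fois. En dérivant la vitesse, nous obtenons l'accélération: a(t) = 27·exp(-3·t). Nous avons l'accélération a(t) = 27·exp(-3·t). En substituant t = log(4)/3: a(log(4)/3) = 27/4.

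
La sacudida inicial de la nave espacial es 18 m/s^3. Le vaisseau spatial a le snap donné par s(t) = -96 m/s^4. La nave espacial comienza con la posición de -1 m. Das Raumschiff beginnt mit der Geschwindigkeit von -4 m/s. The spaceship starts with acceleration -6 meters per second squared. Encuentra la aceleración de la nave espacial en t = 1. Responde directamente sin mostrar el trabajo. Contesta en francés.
L'accélération à t = 1 est a = -36.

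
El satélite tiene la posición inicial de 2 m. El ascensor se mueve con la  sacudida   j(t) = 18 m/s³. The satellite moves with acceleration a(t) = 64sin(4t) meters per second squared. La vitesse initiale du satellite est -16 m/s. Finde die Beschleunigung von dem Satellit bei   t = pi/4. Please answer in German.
Mit a(t) = 64·sin(4·t) und Einsetzen von t = pi/4, finden wir a = 0.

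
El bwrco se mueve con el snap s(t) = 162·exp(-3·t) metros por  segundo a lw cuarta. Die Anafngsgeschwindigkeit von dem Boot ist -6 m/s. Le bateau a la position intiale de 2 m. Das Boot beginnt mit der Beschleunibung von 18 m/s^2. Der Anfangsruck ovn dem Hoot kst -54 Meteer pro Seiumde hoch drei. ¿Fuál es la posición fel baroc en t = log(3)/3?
Necesitamos integrar nuestra ecuación del snap s(t) = 162·exp(-3·t) 4 veces. Integrando el snap y usando la condición inicial j(0) = -54, obtenemos j(t) = -54·exp(-3·t). Integrando la sacudida y usando la condición inicial a(0) = 18, obtenemos a(t) = 18·exp(-3·t). La integral de la aceleración es la velocidad. Usando v(0) = -6, obtenemos v(t) = -6·exp(-3·t). La integral de la velocidad, con x(0) = 2, da la posición: x(t) = 2·exp(-3·t). Usando x(t) = 2·exp(-3·t) y sustituyendo t = log(3)/3, encontramos x = 2/3.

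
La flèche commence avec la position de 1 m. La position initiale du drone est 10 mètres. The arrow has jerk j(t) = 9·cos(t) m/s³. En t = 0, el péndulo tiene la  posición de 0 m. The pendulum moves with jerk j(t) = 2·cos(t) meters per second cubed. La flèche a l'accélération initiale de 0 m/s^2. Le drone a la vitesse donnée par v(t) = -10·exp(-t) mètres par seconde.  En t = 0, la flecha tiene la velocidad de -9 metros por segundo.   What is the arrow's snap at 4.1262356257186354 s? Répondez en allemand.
Wir müssen unsere Gleichung für den Ruck j(t) = 9·cos(t) 1-mal ableiten. Mit d/dt von j(t) finden wir s(t) = -9·sin(t). Aus der Gleichung für den Snap s(t) = -9·sin(t), setzen wir t = 4.1262356257186354 ein und erhalten s = 7.49767184802844.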